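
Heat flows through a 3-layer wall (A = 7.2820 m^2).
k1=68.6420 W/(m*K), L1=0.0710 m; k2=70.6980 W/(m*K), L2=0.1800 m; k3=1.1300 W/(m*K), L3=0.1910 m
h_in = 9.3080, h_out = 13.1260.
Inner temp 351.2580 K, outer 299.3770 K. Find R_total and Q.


R_conv_in = 1/(9.3080*7.2820) = 0.0148
R_1 = 0.0710/(68.6420*7.2820) = 0.0001
R_2 = 0.1800/(70.6980*7.2820) = 0.0003
R_3 = 0.1910/(1.1300*7.2820) = 0.0232
R_conv_out = 1/(13.1260*7.2820) = 0.0105
R_total = 0.0489 K/W
Q = 51.8810 / 0.0489 = 1060.5553 W

R_total = 0.0489 K/W, Q = 1060.5553 W


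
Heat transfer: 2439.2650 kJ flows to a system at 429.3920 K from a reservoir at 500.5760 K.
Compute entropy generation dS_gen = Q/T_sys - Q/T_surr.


dS_sys = 2439.2650/429.3920 = 5.6807 kJ/K
dS_surr = -2439.2650/500.5760 = -4.8729 kJ/K
dS_gen = 5.6807 - 4.8729 = 0.8078 kJ/K (irreversible)

dS_gen = 0.8078 kJ/K, irreversible


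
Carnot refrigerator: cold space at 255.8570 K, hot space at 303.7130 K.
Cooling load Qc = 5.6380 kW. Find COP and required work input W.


COP = 255.8570 / 47.8560 = 5.3464
W = 5.6380 / 5.3464 = 1.0545 kW

COP = 5.3464, W = 1.0545 kW


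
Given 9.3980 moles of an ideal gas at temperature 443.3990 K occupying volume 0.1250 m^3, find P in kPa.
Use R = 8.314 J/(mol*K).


P = nRT/V = 9.3980 * 8.314 * 443.3990 / 0.1250
= 34644.9684 / 0.1250 = 277159.7476 Pa = 277.1597 kPa

277.1597 kPa


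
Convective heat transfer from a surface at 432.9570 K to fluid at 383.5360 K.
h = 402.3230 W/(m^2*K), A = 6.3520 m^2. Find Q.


dT = 49.4210 K
Q = 402.3230 * 6.3520 * 49.4210 = 126298.1181 W

126298.1181 W


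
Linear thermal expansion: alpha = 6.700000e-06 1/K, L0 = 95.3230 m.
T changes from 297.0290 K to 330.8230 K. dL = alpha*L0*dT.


dT = 33.7940 K
dL = 6.700000e-06 * 95.3230 * 33.7940 = 0.021583 m
L_final = 95.344583 m

dL = 0.021583 m


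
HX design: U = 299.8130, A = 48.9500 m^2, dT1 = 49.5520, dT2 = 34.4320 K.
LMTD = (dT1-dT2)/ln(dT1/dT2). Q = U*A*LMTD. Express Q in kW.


LMTD = 41.5343 K
Q = 299.8130 * 48.9500 * 41.5343 = 609551.3607 W = 609.5514 kW

609.5514 kW


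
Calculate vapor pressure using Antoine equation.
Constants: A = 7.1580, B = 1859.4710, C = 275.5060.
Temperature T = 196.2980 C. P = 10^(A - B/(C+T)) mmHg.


C+T = 471.8040
B/(C+T) = 3.9412
log10(P) = 7.1580 - 3.9412 = 3.2168
P = 10^3.2168 = 1647.4271 mmHg

1647.4271 mmHg


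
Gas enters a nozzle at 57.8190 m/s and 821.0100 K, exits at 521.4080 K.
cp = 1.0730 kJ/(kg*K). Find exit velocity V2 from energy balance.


dT = 299.6020 K
2*cp*1000*dT = 642945.8920
V1^2 = 3343.0368
V2 = sqrt(646288.9288) = 803.9210 m/s

803.9210 m/s


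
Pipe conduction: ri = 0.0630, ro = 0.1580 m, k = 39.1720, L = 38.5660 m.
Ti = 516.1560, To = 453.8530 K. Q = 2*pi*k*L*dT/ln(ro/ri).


dT = 62.3030 K
ln(ro/ri) = 0.9195
Q = 2*pi*39.1720*38.5660*62.3030 / 0.9195 = 643185.4109 W

643185.4109 W


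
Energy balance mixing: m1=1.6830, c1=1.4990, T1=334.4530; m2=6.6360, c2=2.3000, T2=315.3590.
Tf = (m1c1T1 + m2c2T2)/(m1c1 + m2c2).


num = 5657.0251
den = 17.7856
Tf = 318.0674 K

318.0674 K


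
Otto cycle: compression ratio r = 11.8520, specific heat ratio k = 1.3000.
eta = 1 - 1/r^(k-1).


r^(k-1) = 2.0996
eta = 1 - 1/2.0996 = 0.5237 = 52.3720%

52.3720%


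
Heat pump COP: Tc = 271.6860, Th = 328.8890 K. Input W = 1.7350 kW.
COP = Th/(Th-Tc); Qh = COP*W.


COP = 328.8890 / 57.2030 = 5.7495
Qh = 5.7495 * 1.7350 = 9.9754 kW

COP = 5.7495, Qh = 9.9754 kW


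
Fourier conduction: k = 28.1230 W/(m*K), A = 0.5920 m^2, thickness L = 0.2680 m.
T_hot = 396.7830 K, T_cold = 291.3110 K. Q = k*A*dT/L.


dT = 105.4720 K
Q = 28.1230 * 0.5920 * 105.4720 / 0.2680 = 6552.1788 W

6552.1788 W


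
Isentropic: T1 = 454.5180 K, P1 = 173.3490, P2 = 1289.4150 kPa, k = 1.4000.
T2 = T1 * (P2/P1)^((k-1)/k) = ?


(k-1)/k = 0.2857
(P2/P1)^exp = 1.7742
T2 = 454.5180 * 1.7742 = 806.3859 K

806.3859 K


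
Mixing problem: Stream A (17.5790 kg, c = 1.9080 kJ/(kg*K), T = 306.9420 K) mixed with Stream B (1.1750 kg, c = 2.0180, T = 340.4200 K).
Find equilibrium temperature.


num = 11102.2462
den = 35.9119
Tf = 309.1524 K

309.1524 K


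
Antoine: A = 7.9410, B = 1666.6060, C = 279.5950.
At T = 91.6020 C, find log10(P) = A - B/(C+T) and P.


C+T = 371.1970
B/(C+T) = 4.4898
log10(P) = 7.9410 - 4.4898 = 3.4512
P = 10^3.4512 = 2826.0811 mmHg

2826.0811 mmHg


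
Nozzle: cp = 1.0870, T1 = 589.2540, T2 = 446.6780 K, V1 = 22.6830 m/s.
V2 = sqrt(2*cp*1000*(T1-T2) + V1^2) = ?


dT = 142.5760 K
2*cp*1000*dT = 309960.2240
V1^2 = 514.5185
V2 = sqrt(310474.7425) = 557.2026 m/s

557.2026 m/s


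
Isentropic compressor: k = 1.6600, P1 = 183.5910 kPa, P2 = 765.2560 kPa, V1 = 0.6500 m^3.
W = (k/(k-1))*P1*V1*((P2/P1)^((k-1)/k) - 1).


(k-1)/k = 0.3976
(P2/P1)^exp = 1.7640
W = 2.5152 * 183.5910 * 0.6500 * (1.7640 - 1) = 229.2970 kJ

229.2970 kJ


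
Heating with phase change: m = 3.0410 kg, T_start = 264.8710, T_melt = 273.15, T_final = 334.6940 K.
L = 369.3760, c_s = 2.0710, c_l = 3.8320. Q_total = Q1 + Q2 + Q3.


Q1 (sensible, solid) = 3.0410 * 2.0710 * 8.2790 = 52.1404 kJ
Q2 (latent) = 3.0410 * 369.3760 = 1123.2724 kJ
Q3 (sensible, liquid) = 3.0410 * 3.8320 * 61.5440 = 717.1791 kJ
Q_total = 1892.5919 kJ

1892.5919 kJ


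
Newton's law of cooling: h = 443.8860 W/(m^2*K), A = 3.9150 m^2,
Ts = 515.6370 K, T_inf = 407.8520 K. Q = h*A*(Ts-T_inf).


dT = 107.7850 K
Q = 443.8860 * 3.9150 * 107.7850 = 187310.2486 W

187310.2486 W


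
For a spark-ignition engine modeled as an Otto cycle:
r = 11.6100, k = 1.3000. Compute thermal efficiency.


r^(k-1) = 2.0867
eta = 1 - 1/2.0867 = 0.5208 = 52.0763%

52.0763%


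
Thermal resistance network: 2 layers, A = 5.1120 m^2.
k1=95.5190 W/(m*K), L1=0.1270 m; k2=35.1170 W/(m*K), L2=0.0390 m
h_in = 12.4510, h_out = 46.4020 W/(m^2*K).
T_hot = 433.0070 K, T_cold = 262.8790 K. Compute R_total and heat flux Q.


R_conv_in = 1/(12.4510*5.1120) = 0.0157
R_1 = 0.1270/(95.5190*5.1120) = 0.0003
R_2 = 0.0390/(35.1170*5.1120) = 0.0002
R_conv_out = 1/(46.4020*5.1120) = 0.0042
R_total = 0.0204 K/W
Q = 170.1280 / 0.0204 = 8337.9303 W

R_total = 0.0204 K/W, Q = 8337.9303 W


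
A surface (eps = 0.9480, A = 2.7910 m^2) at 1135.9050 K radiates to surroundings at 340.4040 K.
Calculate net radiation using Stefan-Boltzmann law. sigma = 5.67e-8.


T^4 = 1.6648e+12
Tsurr^4 = 1.3427e+10
Q = 0.9480 * 5.67e-8 * 2.7910 * 1.6514e+12 = 247743.5986 W

247743.5986 W


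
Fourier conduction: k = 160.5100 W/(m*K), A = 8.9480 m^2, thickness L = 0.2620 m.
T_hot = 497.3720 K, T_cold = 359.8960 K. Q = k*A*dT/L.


dT = 137.4760 K
Q = 160.5100 * 8.9480 * 137.4760 / 0.2620 = 753622.1704 W

753622.1704 W


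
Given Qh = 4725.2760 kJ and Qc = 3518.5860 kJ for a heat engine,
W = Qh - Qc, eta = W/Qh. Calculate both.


W = 4725.2760 - 3518.5860 = 1206.6900 kJ
eta = 1206.6900 / 4725.2760 = 0.2554 = 25.5369%

W = 1206.6900 kJ, eta = 25.5369%


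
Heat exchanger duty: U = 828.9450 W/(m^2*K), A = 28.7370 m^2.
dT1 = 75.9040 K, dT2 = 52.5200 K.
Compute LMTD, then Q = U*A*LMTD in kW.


LMTD = 63.4960 K
Q = 828.9450 * 28.7370 * 63.4960 = 1512562.4478 W = 1512.5624 kW

1512.5624 kW


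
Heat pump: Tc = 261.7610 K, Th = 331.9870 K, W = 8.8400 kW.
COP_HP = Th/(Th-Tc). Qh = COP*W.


COP = 331.9870 / 70.2260 = 4.7274
Qh = 4.7274 * 8.8400 = 41.7903 kW

COP = 4.7274, Qh = 41.7903 kW


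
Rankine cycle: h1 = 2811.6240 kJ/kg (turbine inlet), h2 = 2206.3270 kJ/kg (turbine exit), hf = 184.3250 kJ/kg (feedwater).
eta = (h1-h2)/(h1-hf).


W = 605.2970 kJ/kg
Q_in = 2627.2990 kJ/kg
eta = 0.2304 = 23.0388%

eta = 23.0388%


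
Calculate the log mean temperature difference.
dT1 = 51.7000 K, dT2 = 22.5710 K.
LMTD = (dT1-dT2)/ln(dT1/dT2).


dT1/dT2 = 2.2905
ln(dT1/dT2) = 0.8288
LMTD = 29.1290 / 0.8288 = 35.1463 K

35.1463 K


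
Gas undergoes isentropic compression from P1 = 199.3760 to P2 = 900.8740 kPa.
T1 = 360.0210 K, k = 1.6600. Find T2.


(k-1)/k = 0.3976
(P2/P1)^exp = 1.8215
T2 = 360.0210 * 1.8215 = 655.7616 K

655.7616 K


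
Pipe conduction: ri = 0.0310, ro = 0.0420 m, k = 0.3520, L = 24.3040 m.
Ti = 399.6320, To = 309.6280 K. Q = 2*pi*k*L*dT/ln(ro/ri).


dT = 90.0040 K
ln(ro/ri) = 0.3037
Q = 2*pi*0.3520*24.3040*90.0040 / 0.3037 = 15930.9787 W

15930.9787 W


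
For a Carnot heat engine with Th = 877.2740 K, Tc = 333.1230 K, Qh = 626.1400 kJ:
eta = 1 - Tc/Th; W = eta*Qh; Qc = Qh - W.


eta = 1 - 333.1230/877.2740 = 0.6203
W = 0.6203 * 626.1400 = 388.3789 kJ
Qc = 626.1400 - 388.3789 = 237.7611 kJ

eta = 62.0275%, W = 388.3789 kJ, Qc = 237.7611 kJ


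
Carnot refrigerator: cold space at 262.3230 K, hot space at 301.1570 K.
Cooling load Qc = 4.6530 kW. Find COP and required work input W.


COP = 262.3230 / 38.8340 = 6.7550
W = 4.6530 / 6.7550 = 0.6888 kW

COP = 6.7550, W = 0.6888 kW


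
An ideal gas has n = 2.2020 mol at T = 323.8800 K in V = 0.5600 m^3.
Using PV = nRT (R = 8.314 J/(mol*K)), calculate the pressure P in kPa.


P = nRT/V = 2.2020 * 8.314 * 323.8800 / 0.5600
= 5929.4098 / 0.5600 = 10588.2318 Pa = 10.5882 kPa

10.5882 kPa


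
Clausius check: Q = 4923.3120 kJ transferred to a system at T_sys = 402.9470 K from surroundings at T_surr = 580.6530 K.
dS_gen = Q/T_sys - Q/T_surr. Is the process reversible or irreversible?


dS_sys = 4923.3120/402.9470 = 12.2183 kJ/K
dS_surr = -4923.3120/580.6530 = -8.4789 kJ/K
dS_gen = 12.2183 - 8.4789 = 3.7393 kJ/K (irreversible)

dS_gen = 3.7393 kJ/K, irreversible


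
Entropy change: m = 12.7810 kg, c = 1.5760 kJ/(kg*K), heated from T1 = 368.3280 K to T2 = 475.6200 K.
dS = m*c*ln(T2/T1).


T2/T1 = 1.2913
ln(T2/T1) = 0.2556
dS = 12.7810 * 1.5760 * 0.2556 = 5.1494 kJ/K

5.1494 kJ/K


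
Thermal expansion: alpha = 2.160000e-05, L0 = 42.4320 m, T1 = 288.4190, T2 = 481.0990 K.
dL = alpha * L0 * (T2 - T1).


dT = 192.6800 K
dL = 2.160000e-05 * 42.4320 * 192.6800 = 0.176597 m
L_final = 42.608597 m

dL = 0.176597 m


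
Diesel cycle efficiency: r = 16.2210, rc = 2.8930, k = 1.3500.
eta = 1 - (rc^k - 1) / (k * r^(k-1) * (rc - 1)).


r^(k-1) = 2.6517
rc^k = 4.1959
eta = 0.5284 = 52.8398%

52.8398%


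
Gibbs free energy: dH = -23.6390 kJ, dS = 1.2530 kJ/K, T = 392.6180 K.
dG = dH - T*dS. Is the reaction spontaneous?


T*dS = 392.6180 * 1.2530 = 491.9504 kJ
dG = -23.6390 - 491.9504 = -515.5894 kJ (spontaneous)

dG = -515.5894 kJ, spontaneous


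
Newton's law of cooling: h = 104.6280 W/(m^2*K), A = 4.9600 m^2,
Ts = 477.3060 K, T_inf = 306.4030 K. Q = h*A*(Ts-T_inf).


dT = 170.9030 K
Q = 104.6280 * 4.9600 * 170.9030 = 88690.9459 W

88690.9459 W


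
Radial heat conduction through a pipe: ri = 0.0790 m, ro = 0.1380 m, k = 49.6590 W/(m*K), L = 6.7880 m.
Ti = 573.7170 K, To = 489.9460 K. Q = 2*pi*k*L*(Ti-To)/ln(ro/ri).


dT = 83.7710 K
ln(ro/ri) = 0.5578
Q = 2*pi*49.6590*6.7880*83.7710 / 0.5578 = 318075.5746 W

318075.5746 W


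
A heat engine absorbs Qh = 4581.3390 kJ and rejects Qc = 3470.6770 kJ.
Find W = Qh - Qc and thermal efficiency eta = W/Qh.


W = 4581.3390 - 3470.6770 = 1110.6620 kJ
eta = 1110.6620 / 4581.3390 = 0.2424 = 24.2432%

W = 1110.6620 kJ, eta = 24.2432%


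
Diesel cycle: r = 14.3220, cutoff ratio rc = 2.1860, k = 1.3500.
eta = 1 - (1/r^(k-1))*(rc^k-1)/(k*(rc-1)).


r^(k-1) = 2.5386
rc^k = 2.8743
eta = 0.5389 = 53.8881%

53.8881%


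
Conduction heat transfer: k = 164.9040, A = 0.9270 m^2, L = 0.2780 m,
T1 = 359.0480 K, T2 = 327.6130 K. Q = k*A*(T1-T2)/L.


dT = 31.4350 K
Q = 164.9040 * 0.9270 * 31.4350 / 0.2780 = 17285.4063 W

17285.4063 W


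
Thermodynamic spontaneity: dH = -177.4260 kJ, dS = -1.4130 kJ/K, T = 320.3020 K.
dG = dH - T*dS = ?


T*dS = 320.3020 * -1.4130 = -452.5867 kJ
dG = -177.4260 + 452.5867 = 275.1607 kJ (non-spontaneous)

dG = 275.1607 kJ, non-spontaneous


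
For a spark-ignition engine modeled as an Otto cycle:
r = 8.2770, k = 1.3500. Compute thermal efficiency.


r^(k-1) = 2.0953
eta = 1 - 1/2.0953 = 0.5228 = 52.2752%

52.2752%


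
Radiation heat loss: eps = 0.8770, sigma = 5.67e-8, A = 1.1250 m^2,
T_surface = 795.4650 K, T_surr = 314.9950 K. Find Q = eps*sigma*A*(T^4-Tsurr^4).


T^4 = 4.0039e+11
Tsurr^4 = 9.8450e+09
Q = 0.8770 * 5.67e-8 * 1.1250 * 3.9055e+11 = 21847.7839 W

21847.7839 W


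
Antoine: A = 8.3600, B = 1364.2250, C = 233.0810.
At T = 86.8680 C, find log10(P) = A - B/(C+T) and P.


C+T = 319.9490
B/(C+T) = 4.2639
log10(P) = 8.3600 - 4.2639 = 4.0961
P = 10^4.0961 = 12477.2052 mmHg

12477.2052 mmHg


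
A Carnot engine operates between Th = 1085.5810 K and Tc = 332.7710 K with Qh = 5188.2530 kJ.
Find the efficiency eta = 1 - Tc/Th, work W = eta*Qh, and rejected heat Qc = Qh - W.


eta = 1 - 332.7710/1085.5810 = 0.6935
W = 0.6935 * 5188.2530 = 3597.8603 kJ
Qc = 5188.2530 - 3597.8603 = 1590.3927 kJ

eta = 69.3463%, W = 3597.8603 kJ, Qc = 1590.3927 kJ


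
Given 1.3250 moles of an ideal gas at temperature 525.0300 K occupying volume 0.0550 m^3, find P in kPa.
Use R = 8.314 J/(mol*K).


P = nRT/V = 1.3250 * 8.314 * 525.0300 / 0.0550
= 5783.7567 / 0.0550 = 105159.2133 Pa = 105.1592 kPa

105.1592 kPa


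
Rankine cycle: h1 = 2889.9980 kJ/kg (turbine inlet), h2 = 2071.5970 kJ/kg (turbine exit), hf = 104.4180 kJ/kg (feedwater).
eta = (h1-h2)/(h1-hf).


W = 818.4010 kJ/kg
Q_in = 2785.5800 kJ/kg
eta = 0.2938 = 29.3799%

eta = 29.3799%


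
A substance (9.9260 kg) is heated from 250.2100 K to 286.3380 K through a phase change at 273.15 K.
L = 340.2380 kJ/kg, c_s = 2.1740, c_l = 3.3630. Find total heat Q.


Q1 (sensible, solid) = 9.9260 * 2.1740 * 22.9400 = 495.0251 kJ
Q2 (latent) = 9.9260 * 340.2380 = 3377.2024 kJ
Q3 (sensible, liquid) = 9.9260 * 3.3630 * 13.1880 = 440.2304 kJ
Q_total = 4312.4579 kJ

4312.4579 kJ


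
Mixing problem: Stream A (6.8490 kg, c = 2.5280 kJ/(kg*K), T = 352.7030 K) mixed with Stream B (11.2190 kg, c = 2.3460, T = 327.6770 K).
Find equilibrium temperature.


num = 14731.1803
den = 43.6340
Tf = 337.6075 K

337.6075 K


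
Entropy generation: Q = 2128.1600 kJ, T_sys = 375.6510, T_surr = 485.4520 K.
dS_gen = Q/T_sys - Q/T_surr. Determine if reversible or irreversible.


dS_sys = 2128.1600/375.6510 = 5.6653 kJ/K
dS_surr = -2128.1600/485.4520 = -4.3839 kJ/K
dS_gen = 5.6653 - 4.3839 = 1.2814 kJ/K (irreversible)

dS_gen = 1.2814 kJ/K, irreversible


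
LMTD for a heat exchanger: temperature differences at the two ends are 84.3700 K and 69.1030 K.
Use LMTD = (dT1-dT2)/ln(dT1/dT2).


dT1/dT2 = 1.2209
ln(dT1/dT2) = 0.1996
LMTD = 15.2670 / 0.1996 = 76.4827 K

76.4827 K


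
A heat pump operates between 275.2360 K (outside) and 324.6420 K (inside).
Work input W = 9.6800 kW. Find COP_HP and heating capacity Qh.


COP = 324.6420 / 49.4060 = 6.5709
Qh = 6.5709 * 9.6800 = 63.6063 kW

COP = 6.5709, Qh = 63.6063 kW


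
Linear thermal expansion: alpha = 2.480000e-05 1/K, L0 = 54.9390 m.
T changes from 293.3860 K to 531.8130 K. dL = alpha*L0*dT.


dT = 238.4270 K
dL = 2.480000e-05 * 54.9390 * 238.4270 = 0.324854 m
L_final = 55.263854 m

dL = 0.324854 m


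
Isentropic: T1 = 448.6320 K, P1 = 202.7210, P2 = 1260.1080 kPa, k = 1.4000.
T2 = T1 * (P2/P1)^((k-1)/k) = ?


(k-1)/k = 0.2857
(P2/P1)^exp = 1.6855
T2 = 448.6320 * 1.6855 = 756.1485 K

756.1485 K


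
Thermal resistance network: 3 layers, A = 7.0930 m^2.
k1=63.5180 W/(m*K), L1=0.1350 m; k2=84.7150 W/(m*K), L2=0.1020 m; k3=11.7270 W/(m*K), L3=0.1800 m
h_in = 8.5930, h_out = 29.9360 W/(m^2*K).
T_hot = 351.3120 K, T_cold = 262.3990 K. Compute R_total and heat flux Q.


R_conv_in = 1/(8.5930*7.0930) = 0.0164
R_1 = 0.1350/(63.5180*7.0930) = 0.0003
R_2 = 0.1020/(84.7150*7.0930) = 0.0002
R_3 = 0.1800/(11.7270*7.0930) = 0.0022
R_conv_out = 1/(29.9360*7.0930) = 0.0047
R_total = 0.0237 K/W
Q = 88.9130 / 0.0237 = 3743.7441 W

R_total = 0.0237 K/W, Q = 3743.7441 W


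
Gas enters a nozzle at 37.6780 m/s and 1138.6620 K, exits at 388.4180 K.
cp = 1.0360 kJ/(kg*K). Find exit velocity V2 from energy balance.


dT = 750.2440 K
2*cp*1000*dT = 1554505.5680
V1^2 = 1419.6317
V2 = sqrt(1555925.1997) = 1247.3673 m/s

1247.3673 m/s


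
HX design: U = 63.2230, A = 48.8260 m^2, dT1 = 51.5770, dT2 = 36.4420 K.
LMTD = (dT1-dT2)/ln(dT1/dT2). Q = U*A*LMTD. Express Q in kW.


LMTD = 43.5723 K
Q = 63.2230 * 48.8260 * 43.5723 = 134504.4076 W = 134.5044 kW

134.5044 kW


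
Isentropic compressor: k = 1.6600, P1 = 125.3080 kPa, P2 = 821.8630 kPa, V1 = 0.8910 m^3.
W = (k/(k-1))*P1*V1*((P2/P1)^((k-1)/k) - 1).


(k-1)/k = 0.3976
(P2/P1)^exp = 2.1123
W = 2.5152 * 125.3080 * 0.8910 * (2.1123 - 1) = 312.3568 kJ

312.3568 kJ


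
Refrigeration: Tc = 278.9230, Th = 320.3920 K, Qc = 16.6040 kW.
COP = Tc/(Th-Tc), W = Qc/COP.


COP = 278.9230 / 41.4690 = 6.7261
W = 16.6040 / 6.7261 = 2.4686 kW

COP = 6.7261, W = 2.4686 kW


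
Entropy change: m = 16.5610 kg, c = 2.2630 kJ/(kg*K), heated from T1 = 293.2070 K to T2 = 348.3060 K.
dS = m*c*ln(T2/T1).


T2/T1 = 1.1879
ln(T2/T1) = 0.1722
dS = 16.5610 * 2.2630 * 0.1722 = 6.4537 kJ/K

6.4537 kJ/K


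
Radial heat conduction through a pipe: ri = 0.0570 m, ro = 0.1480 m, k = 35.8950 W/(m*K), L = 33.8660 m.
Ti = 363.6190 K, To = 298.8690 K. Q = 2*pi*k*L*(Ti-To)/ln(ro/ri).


dT = 64.7500 K
ln(ro/ri) = 0.9542
Q = 2*pi*35.8950*33.8660*64.7500 / 0.9542 = 518317.4600 W

518317.4600 W


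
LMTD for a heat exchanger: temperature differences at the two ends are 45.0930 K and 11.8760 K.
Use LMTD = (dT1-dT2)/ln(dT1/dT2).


dT1/dT2 = 3.7970
ln(dT1/dT2) = 1.3342
LMTD = 33.2170 / 1.3342 = 24.8964 K

24.8964 K


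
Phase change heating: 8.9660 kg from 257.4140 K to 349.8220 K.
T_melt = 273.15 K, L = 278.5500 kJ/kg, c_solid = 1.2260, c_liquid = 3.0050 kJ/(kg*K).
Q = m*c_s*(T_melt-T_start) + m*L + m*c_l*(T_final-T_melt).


Q1 (sensible, solid) = 8.9660 * 1.2260 * 15.7360 = 172.9751 kJ
Q2 (latent) = 8.9660 * 278.5500 = 2497.4793 kJ
Q3 (sensible, liquid) = 8.9660 * 3.0050 * 76.6720 = 2065.7607 kJ
Q_total = 4736.2150 kJ

4736.2150 kJ


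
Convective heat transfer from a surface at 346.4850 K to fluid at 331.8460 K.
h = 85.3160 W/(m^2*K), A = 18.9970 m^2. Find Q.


dT = 14.6390 K
Q = 85.3160 * 18.9970 * 14.6390 = 23726.1307 W

23726.1307 W


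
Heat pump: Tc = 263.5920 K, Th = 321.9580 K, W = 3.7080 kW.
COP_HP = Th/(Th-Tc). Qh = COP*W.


COP = 321.9580 / 58.3660 = 5.5162
Qh = 5.5162 * 3.7080 = 20.4540 kW

COP = 5.5162, Qh = 20.4540 kW


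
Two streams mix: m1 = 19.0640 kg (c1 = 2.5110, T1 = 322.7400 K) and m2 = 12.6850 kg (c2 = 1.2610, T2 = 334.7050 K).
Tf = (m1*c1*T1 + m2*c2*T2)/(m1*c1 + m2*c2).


num = 20803.3375
den = 63.8655
Tf = 325.7368 K

325.7368 K


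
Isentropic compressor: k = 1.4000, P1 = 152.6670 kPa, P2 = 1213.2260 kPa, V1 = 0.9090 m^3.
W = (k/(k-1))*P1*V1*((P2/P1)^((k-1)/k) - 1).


(k-1)/k = 0.2857
(P2/P1)^exp = 1.8080
W = 3.5000 * 152.6670 * 0.9090 * (1.8080 - 1) = 392.4549 kJ

392.4549 kJ


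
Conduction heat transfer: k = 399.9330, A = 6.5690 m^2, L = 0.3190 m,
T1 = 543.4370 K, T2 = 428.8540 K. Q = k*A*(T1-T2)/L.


dT = 114.5830 K
Q = 399.9330 * 6.5690 * 114.5830 / 0.3190 = 943661.0037 W

943661.0037 W


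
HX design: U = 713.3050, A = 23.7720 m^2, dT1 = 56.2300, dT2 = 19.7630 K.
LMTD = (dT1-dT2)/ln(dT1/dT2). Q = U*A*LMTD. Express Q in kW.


LMTD = 34.8753 K
Q = 713.3050 * 23.7720 * 34.8753 = 591369.9973 W = 591.3700 kW

591.3700 kW


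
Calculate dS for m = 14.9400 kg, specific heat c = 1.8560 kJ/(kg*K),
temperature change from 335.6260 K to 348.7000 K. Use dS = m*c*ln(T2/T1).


T2/T1 = 1.0390
ln(T2/T1) = 0.0382
dS = 14.9400 * 1.8560 * 0.0382 = 1.0596 kJ/K

1.0596 kJ/K


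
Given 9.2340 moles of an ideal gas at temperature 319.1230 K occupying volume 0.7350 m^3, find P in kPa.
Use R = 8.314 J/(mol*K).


P = nRT/V = 9.2340 * 8.314 * 319.1230 / 0.7350
= 24499.5437 / 0.7350 = 33332.7126 Pa = 33.3327 kPa

33.3327 kPa


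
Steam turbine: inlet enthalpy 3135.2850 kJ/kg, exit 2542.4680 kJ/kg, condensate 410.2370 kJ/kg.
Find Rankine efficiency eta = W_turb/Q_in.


W = 592.8170 kJ/kg
Q_in = 2725.0480 kJ/kg
eta = 0.2175 = 21.7544%

eta = 21.7544%


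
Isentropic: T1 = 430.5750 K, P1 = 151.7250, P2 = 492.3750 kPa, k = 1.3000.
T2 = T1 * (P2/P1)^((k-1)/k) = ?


(k-1)/k = 0.2308
(P2/P1)^exp = 1.3121
T2 = 430.5750 * 1.3121 = 564.9721 K

564.9721 K


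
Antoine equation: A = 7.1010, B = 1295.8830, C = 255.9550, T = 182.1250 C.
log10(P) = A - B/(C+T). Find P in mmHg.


C+T = 438.0800
B/(C+T) = 2.9581
log10(P) = 7.1010 - 2.9581 = 4.1429
P = 10^4.1429 = 13896.4320 mmHg

13896.4320 mmHg


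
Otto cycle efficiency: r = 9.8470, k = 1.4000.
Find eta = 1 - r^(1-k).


r^(k-1) = 2.4964
eta = 1 - 1/2.4964 = 0.5994 = 59.9430%

59.9430%


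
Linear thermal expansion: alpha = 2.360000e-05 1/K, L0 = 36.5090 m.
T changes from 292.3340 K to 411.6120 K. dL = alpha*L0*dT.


dT = 119.2780 K
dL = 2.360000e-05 * 36.5090 * 119.2780 = 0.102771 m
L_final = 36.611771 m

dL = 0.102771 m


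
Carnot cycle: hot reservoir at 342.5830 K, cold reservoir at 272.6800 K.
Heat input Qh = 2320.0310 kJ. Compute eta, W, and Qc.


eta = 1 - 272.6800/342.5830 = 0.2040
W = 0.2040 * 2320.0310 = 473.3951 kJ
Qc = 2320.0310 - 473.3951 = 1846.6359 kJ

eta = 20.4047%, W = 473.3951 kJ, Qc = 1846.6359 kJ


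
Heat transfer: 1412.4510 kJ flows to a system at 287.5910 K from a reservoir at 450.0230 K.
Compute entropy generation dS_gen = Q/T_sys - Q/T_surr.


dS_sys = 1412.4510/287.5910 = 4.9113 kJ/K
dS_surr = -1412.4510/450.0230 = -3.1386 kJ/K
dS_gen = 4.9113 - 3.1386 = 1.7727 kJ/K (irreversible)

dS_gen = 1.7727 kJ/K, irreversible


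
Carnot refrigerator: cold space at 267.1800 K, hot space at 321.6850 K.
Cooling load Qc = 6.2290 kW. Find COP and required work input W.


COP = 267.1800 / 54.5050 = 4.9019
W = 6.2290 / 4.9019 = 1.2707 kW

COP = 4.9019, W = 1.2707 kW


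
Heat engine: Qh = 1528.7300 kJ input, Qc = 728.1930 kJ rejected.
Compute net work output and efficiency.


W = 1528.7300 - 728.1930 = 800.5370 kJ
eta = 800.5370 / 1528.7300 = 0.5237 = 52.3661%

W = 800.5370 kJ, eta = 52.3661%


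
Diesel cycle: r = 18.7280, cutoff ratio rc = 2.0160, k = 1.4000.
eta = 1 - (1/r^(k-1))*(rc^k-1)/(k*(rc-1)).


r^(k-1) = 3.2285
rc^k = 2.6686
eta = 0.6366 = 63.6638%

63.6638%


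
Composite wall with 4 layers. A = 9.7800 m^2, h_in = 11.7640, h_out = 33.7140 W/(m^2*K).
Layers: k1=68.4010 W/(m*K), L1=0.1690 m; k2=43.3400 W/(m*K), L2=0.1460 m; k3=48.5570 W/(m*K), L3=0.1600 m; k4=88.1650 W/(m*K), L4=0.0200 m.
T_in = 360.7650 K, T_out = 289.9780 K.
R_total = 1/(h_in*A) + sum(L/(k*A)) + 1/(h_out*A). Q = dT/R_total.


R_conv_in = 1/(11.7640*9.7800) = 0.0087
R_1 = 0.1690/(68.4010*9.7800) = 0.0003
R_2 = 0.1460/(43.3400*9.7800) = 0.0003
R_3 = 0.1600/(48.5570*9.7800) = 0.0003
R_4 = 0.0200/(88.1650*9.7800) = 2.3195e-05
R_conv_out = 1/(33.7140*9.7800) = 0.0030
R_total = 0.0127 K/W
Q = 70.7870 / 0.0127 = 5581.7901 W

R_total = 0.0127 K/W, Q = 5581.7901 W


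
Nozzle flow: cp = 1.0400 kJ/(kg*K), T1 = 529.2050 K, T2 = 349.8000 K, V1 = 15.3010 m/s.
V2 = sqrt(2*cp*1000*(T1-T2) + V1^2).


dT = 179.4050 K
2*cp*1000*dT = 373162.4000
V1^2 = 234.1206
V2 = sqrt(373396.5206) = 611.0618 m/s

611.0618 m/s


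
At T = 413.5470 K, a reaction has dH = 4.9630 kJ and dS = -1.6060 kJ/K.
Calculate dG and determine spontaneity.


T*dS = 413.5470 * -1.6060 = -664.1565 kJ
dG = 4.9630 + 664.1565 = 669.1195 kJ (non-spontaneous)

dG = 669.1195 kJ, non-spontaneous


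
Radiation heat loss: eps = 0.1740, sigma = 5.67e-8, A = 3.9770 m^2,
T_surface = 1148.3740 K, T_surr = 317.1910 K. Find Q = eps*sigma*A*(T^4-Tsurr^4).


T^4 = 1.7391e+12
Tsurr^4 = 1.0122e+10
Q = 0.1740 * 5.67e-8 * 3.9770 * 1.7290e+12 = 67840.0512 W

67840.0512 W


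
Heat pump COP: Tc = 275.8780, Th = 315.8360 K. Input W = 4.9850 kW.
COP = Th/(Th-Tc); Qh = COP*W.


COP = 315.8360 / 39.9580 = 7.9042
Qh = 7.9042 * 4.9850 = 39.4024 kW

COP = 7.9042, Qh = 39.4024 kW


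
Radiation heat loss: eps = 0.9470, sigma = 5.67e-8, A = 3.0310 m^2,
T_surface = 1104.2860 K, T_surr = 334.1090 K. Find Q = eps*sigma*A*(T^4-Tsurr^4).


T^4 = 1.4871e+12
Tsurr^4 = 1.2461e+10
Q = 0.9470 * 5.67e-8 * 3.0310 * 1.4746e+12 = 239988.6294 W

239988.6294 W


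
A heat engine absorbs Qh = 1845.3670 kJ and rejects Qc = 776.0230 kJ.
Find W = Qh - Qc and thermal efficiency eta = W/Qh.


W = 1845.3670 - 776.0230 = 1069.3440 kJ
eta = 1069.3440 / 1845.3670 = 0.5795 = 57.9475%

W = 1069.3440 kJ, eta = 57.9475%


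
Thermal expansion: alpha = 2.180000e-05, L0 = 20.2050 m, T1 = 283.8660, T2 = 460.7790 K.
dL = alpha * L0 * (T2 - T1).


dT = 176.9130 K
dL = 2.180000e-05 * 20.2050 * 176.9130 = 0.077925 m
L_final = 20.282925 m

dL = 0.077925 m


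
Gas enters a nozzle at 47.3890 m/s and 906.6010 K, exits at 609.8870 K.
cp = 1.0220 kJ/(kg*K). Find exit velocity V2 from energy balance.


dT = 296.7140 K
2*cp*1000*dT = 606483.4160
V1^2 = 2245.7173
V2 = sqrt(608729.1333) = 780.2110 m/s

780.2110 m/s


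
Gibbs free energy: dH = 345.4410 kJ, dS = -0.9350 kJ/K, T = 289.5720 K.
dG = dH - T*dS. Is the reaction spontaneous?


T*dS = 289.5720 * -0.9350 = -270.7498 kJ
dG = 345.4410 + 270.7498 = 616.1908 kJ (non-spontaneous)

dG = 616.1908 kJ, non-spontaneous


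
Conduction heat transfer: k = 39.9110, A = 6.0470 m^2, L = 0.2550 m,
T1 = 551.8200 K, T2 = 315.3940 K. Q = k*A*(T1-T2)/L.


dT = 236.4260 K
Q = 39.9110 * 6.0470 * 236.4260 / 0.2550 = 223762.6683 W

223762.6683 W


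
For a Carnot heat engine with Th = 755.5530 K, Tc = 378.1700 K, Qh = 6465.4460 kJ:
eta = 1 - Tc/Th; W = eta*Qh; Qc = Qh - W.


eta = 1 - 378.1700/755.5530 = 0.4995
W = 0.4995 * 6465.4460 = 3229.3557 kJ
Qc = 6465.4460 - 3229.3557 = 3236.0903 kJ

eta = 49.9479%, W = 3229.3557 kJ, Qc = 3236.0903 kJ


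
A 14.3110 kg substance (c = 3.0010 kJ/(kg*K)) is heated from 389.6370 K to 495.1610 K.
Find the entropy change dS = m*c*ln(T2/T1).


T2/T1 = 1.2708
ln(T2/T1) = 0.2397
dS = 14.3110 * 3.0010 * 0.2397 = 10.2931 kJ/K

10.2931 kJ/K


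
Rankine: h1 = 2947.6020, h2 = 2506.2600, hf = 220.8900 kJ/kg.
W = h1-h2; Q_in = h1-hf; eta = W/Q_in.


W = 441.3420 kJ/kg
Q_in = 2726.7120 kJ/kg
eta = 0.1619 = 16.1859%

eta = 16.1859%


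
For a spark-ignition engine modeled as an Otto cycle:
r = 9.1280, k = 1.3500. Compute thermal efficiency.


r^(k-1) = 2.1684
eta = 1 - 1/2.1684 = 0.5388 = 53.8822%

53.8822%


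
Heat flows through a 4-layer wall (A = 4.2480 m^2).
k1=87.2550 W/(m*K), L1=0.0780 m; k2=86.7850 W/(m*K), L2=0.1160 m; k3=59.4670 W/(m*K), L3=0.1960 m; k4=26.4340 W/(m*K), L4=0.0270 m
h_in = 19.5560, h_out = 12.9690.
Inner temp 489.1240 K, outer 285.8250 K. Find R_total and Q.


R_conv_in = 1/(19.5560*4.2480) = 0.0120
R_1 = 0.0780/(87.2550*4.2480) = 0.0002
R_2 = 0.1160/(86.7850*4.2480) = 0.0003
R_3 = 0.1960/(59.4670*4.2480) = 0.0008
R_4 = 0.0270/(26.4340*4.2480) = 0.0002
R_conv_out = 1/(12.9690*4.2480) = 0.0182
R_total = 0.0317 K/W
Q = 203.2990 / 0.0317 = 6407.1049 W

R_total = 0.0317 K/W, Q = 6407.1049 W


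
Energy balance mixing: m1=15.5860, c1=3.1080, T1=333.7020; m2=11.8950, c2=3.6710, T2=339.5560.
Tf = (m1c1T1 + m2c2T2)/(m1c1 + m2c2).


num = 30992.1920
den = 92.1078
Tf = 336.4773 K

336.4773 K


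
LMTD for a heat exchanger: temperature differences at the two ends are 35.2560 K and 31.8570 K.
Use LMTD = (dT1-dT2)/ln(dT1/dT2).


dT1/dT2 = 1.1067
ln(dT1/dT2) = 0.1014
LMTD = 3.3990 / 0.1014 = 33.5278 K

33.5278 K


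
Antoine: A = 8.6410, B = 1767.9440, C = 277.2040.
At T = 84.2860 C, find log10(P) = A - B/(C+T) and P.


C+T = 361.4900
B/(C+T) = 4.8907
log10(P) = 8.6410 - 4.8907 = 3.7503
P = 10^3.7503 = 5627.1250 mmHg

5627.1250 mmHg


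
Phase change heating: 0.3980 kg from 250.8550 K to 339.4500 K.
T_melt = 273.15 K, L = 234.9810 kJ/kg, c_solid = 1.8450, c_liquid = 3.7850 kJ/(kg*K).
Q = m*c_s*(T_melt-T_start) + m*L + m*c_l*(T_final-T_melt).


Q1 (sensible, solid) = 0.3980 * 1.8450 * 22.2950 = 16.3714 kJ
Q2 (latent) = 0.3980 * 234.9810 = 93.5224 kJ
Q3 (sensible, liquid) = 0.3980 * 3.7850 * 66.3000 = 99.8763 kJ
Q_total = 209.7702 kJ

209.7702 kJ


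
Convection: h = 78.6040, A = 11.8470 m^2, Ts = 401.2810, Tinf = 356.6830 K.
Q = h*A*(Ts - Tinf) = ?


dT = 44.5980 K
Q = 78.6040 * 11.8470 * 44.5980 = 41530.6204 W

41530.6204 W


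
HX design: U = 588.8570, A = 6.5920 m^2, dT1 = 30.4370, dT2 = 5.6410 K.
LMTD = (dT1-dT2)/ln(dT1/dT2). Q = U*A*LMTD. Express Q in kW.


LMTD = 14.7105 K
Q = 588.8570 * 6.5920 * 14.7105 = 57102.4523 W = 57.1025 kW

57.1025 kW


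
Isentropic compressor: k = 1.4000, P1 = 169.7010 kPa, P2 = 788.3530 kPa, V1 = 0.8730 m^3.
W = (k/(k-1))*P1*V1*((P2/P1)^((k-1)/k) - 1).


(k-1)/k = 0.2857
(P2/P1)^exp = 1.5509
W = 3.5000 * 169.7010 * 0.8730 * (1.5509 - 1) = 285.6498 kJ

285.6498 kJ


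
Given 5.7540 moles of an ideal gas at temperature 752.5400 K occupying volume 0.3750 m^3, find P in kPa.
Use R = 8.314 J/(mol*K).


P = nRT/V = 5.7540 * 8.314 * 752.5400 / 0.3750
= 36000.5774 / 0.3750 = 96001.5398 Pa = 96.0015 kPa

96.0015 kPa


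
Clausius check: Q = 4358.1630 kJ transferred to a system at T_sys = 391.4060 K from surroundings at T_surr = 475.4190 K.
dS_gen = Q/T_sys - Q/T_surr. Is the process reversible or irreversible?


dS_sys = 4358.1630/391.4060 = 11.1346 kJ/K
dS_surr = -4358.1630/475.4190 = -9.1670 kJ/K
dS_gen = 11.1346 - 9.1670 = 1.9676 kJ/K (irreversible)

dS_gen = 1.9676 kJ/K, irreversible


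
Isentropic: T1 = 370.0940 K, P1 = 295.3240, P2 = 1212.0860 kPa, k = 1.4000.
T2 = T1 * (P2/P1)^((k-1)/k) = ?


(k-1)/k = 0.2857
(P2/P1)^exp = 1.4970
T2 = 370.0940 * 1.4970 = 554.0156 K

554.0156 K


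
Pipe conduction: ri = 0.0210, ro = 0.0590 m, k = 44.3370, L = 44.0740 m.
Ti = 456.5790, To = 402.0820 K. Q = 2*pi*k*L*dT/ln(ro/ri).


dT = 54.4970 K
ln(ro/ri) = 1.0330
Q = 2*pi*44.3370*44.0740*54.4970 / 1.0330 = 647730.8837 W

647730.8837 W


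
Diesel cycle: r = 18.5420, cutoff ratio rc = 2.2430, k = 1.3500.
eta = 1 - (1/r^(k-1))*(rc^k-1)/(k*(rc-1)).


r^(k-1) = 2.7788
rc^k = 2.9759
eta = 0.5763 = 57.6253%

57.6253%


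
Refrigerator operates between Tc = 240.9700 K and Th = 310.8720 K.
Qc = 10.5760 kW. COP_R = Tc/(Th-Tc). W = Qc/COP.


COP = 240.9700 / 69.9020 = 3.4473
W = 10.5760 / 3.4473 = 3.0679 kW

COP = 3.4473, W = 3.0679 kW


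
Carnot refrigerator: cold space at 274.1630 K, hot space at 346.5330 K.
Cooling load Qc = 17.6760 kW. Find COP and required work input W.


COP = 274.1630 / 72.3700 = 3.7884
W = 17.6760 / 3.7884 = 4.6659 kW

COP = 3.7884, W = 4.6659 kW


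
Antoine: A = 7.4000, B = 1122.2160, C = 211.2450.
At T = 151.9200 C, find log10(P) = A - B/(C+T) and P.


C+T = 363.1650
B/(C+T) = 3.0901
log10(P) = 7.4000 - 3.0901 = 4.3099
P = 10^4.3099 = 20412.7003 mmHg

20412.7003 mmHg


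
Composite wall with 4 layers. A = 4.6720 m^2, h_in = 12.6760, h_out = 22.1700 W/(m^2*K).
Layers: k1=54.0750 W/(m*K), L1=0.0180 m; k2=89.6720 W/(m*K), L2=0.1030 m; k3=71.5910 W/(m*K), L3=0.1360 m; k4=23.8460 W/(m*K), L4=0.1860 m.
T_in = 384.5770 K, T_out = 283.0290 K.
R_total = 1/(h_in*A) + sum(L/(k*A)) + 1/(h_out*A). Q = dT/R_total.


R_conv_in = 1/(12.6760*4.6720) = 0.0169
R_1 = 0.0180/(54.0750*4.6720) = 7.1248e-05
R_2 = 0.1030/(89.6720*4.6720) = 0.0002
R_3 = 0.1360/(71.5910*4.6720) = 0.0004
R_4 = 0.1860/(23.8460*4.6720) = 0.0017
R_conv_out = 1/(22.1700*4.6720) = 0.0097
R_total = 0.0289 K/W
Q = 101.5480 / 0.0289 = 3509.7251 W

R_total = 0.0289 K/W, Q = 3509.7251 W


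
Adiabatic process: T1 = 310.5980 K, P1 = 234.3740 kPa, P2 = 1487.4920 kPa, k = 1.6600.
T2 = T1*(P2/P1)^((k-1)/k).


(k-1)/k = 0.3976
(P2/P1)^exp = 2.0849
T2 = 310.5980 * 2.0849 = 647.5643 K

647.5643 K


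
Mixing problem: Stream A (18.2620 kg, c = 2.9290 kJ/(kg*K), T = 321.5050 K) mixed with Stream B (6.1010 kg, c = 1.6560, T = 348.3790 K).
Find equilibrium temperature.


num = 20716.8711
den = 63.5927
Tf = 325.7746 K

325.7746 K


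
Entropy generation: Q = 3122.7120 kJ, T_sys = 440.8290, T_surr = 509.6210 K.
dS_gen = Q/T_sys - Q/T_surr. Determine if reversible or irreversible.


dS_sys = 3122.7120/440.8290 = 7.0837 kJ/K
dS_surr = -3122.7120/509.6210 = -6.1275 kJ/K
dS_gen = 7.0837 - 6.1275 = 0.9562 kJ/K (irreversible)

dS_gen = 0.9562 kJ/K, irreversible


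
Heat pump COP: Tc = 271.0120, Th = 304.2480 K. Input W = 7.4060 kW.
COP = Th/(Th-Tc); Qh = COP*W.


COP = 304.2480 / 33.2360 = 9.1542
Qh = 9.1542 * 7.4060 = 67.7958 kW

COP = 9.1542, Qh = 67.7958 kW


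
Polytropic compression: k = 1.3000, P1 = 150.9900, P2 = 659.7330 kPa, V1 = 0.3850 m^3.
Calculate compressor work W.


(k-1)/k = 0.2308
(P2/P1)^exp = 1.4054
W = 4.3333 * 150.9900 * 0.3850 * (1.4054 - 1) = 102.1122 kJ

102.1122 kJ


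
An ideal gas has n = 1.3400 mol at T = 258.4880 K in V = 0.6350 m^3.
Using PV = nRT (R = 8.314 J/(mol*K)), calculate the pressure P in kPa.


P = nRT/V = 1.3400 * 8.314 * 258.4880 / 0.6350
= 2879.7528 / 0.6350 = 4535.0437 Pa = 4.5350 kPa

4.5350 kPa


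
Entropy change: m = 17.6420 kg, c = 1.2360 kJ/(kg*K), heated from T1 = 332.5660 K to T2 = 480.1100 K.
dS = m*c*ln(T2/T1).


T2/T1 = 1.4437
ln(T2/T1) = 0.3672
dS = 17.6420 * 1.2360 * 0.3672 = 8.0065 kJ/K

8.0065 kJ/K


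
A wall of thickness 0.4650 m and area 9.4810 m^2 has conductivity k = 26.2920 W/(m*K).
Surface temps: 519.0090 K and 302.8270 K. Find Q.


dT = 216.1820 K
Q = 26.2920 * 9.4810 * 216.1820 / 0.4650 = 115889.5690 W

115889.5690 W


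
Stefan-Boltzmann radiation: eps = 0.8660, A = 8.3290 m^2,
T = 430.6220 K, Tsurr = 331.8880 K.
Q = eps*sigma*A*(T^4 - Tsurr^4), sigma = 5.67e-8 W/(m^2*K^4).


T^4 = 3.4386e+10
Tsurr^4 = 1.2133e+10
Q = 0.8660 * 5.67e-8 * 8.3290 * 2.2253e+10 = 9100.9852 W

9100.9852 W


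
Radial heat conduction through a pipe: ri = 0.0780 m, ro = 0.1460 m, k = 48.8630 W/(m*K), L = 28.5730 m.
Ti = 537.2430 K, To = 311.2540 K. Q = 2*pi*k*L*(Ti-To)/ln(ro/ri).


dT = 225.9890 K
ln(ro/ri) = 0.6269
Q = 2*pi*48.8630*28.5730*225.9890 / 0.6269 = 3162324.2260 W

3162324.2260 W


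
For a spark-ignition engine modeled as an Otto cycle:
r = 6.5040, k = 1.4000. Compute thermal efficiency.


r^(k-1) = 2.1148
eta = 1 - 1/2.1148 = 0.5271 = 52.7145%

52.7145%


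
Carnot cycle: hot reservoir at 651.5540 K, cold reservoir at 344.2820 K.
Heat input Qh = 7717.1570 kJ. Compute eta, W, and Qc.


eta = 1 - 344.2820/651.5540 = 0.4716
W = 0.4716 * 7717.1570 = 3639.4010 kJ
Qc = 7717.1570 - 3639.4010 = 4077.7560 kJ

eta = 47.1599%, W = 3639.4010 kJ, Qc = 4077.7560 kJ


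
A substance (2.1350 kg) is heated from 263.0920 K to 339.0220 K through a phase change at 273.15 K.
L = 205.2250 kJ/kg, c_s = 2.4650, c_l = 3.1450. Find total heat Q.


Q1 (sensible, solid) = 2.1350 * 2.4650 * 10.0580 = 52.9330 kJ
Q2 (latent) = 2.1350 * 205.2250 = 438.1554 kJ
Q3 (sensible, liquid) = 2.1350 * 3.1450 * 65.8720 = 442.3025 kJ
Q_total = 933.3909 kJ

933.3909 kJ


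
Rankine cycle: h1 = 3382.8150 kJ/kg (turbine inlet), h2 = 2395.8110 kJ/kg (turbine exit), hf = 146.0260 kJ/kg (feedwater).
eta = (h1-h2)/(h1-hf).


W = 987.0040 kJ/kg
Q_in = 3236.7890 kJ/kg
eta = 0.3049 = 30.4933%

eta = 30.4933%


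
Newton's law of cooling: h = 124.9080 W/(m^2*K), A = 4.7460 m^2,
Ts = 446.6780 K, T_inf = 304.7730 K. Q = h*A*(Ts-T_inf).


dT = 141.9050 K
Q = 124.9080 * 4.7460 * 141.9050 = 84123.1810 W

84123.1810 W


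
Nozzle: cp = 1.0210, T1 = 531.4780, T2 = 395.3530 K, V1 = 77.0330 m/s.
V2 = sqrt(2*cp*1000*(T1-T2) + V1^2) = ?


dT = 136.1250 K
2*cp*1000*dT = 277967.2500
V1^2 = 5934.0831
V2 = sqrt(283901.3331) = 532.8239 m/s

532.8239 m/s


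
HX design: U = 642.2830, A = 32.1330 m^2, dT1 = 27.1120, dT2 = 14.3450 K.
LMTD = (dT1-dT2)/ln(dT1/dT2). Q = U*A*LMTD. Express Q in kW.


LMTD = 20.0558 K
Q = 642.2830 * 32.1330 * 20.0558 = 413920.5527 W = 413.9206 kW

413.9206 kW


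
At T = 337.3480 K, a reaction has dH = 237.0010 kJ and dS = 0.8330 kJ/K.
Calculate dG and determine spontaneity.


T*dS = 337.3480 * 0.8330 = 281.0109 kJ
dG = 237.0010 - 281.0109 = -44.0099 kJ (spontaneous)

dG = -44.0099 kJ, spontaneous


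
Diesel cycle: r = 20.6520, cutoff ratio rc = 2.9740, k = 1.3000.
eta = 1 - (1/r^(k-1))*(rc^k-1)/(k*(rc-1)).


r^(k-1) = 2.4802
rc^k = 4.1242
eta = 0.5091 = 50.9132%

50.9132%


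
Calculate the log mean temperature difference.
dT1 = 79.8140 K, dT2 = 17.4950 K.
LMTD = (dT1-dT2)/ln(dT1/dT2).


dT1/dT2 = 4.5621
ln(dT1/dT2) = 1.5178
LMTD = 62.3190 / 1.5178 = 41.0592 K

41.0592 K


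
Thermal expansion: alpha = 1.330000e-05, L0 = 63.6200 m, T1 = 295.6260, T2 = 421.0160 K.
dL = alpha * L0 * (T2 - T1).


dT = 125.3900 K
dL = 1.330000e-05 * 63.6200 * 125.3900 = 0.106098 m
L_final = 63.726098 m

dL = 0.106098 m


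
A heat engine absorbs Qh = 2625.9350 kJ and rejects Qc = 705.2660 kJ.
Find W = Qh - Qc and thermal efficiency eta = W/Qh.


W = 2625.9350 - 705.2660 = 1920.6690 kJ
eta = 1920.6690 / 2625.9350 = 0.7314 = 73.1423%

W = 1920.6690 kJ, eta = 73.1423%


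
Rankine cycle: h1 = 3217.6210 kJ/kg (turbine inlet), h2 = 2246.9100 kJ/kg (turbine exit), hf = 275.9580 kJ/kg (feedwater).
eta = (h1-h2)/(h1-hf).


W = 970.7110 kJ/kg
Q_in = 2941.6630 kJ/kg
eta = 0.3300 = 32.9987%

eta = 32.9987%


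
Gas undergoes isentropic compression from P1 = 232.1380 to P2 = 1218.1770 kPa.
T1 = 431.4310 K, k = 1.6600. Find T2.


(k-1)/k = 0.3976
(P2/P1)^exp = 1.9331
T2 = 431.4310 * 1.9331 = 833.9925 K

833.9925 K


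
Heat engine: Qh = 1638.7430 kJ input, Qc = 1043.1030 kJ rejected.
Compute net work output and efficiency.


W = 1638.7430 - 1043.1030 = 595.6400 kJ
eta = 595.6400 / 1638.7430 = 0.3635 = 36.3474%

W = 595.6400 kJ, eta = 36.3474%


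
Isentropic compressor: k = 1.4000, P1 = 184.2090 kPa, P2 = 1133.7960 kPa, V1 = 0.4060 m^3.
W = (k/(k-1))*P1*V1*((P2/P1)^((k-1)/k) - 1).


(k-1)/k = 0.2857
(P2/P1)^exp = 1.6807
W = 3.5000 * 184.2090 * 0.4060 * (1.6807 - 1) = 178.1831 kJ

178.1831 kJ


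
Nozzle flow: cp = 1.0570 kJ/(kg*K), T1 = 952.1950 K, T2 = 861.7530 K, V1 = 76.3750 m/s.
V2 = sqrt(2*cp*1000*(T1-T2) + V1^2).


dT = 90.4420 K
2*cp*1000*dT = 191194.3880
V1^2 = 5833.1406
V2 = sqrt(197027.5286) = 443.8778 m/s

443.8778 m/s


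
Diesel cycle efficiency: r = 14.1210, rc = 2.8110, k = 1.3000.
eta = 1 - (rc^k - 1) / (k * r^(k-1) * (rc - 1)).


r^(k-1) = 2.2129
rc^k = 3.8328
eta = 0.4563 = 45.6251%

45.6251%


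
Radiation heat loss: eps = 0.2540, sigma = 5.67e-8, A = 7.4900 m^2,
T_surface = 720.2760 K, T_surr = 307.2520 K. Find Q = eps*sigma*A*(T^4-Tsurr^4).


T^4 = 2.6915e+11
Tsurr^4 = 8.9121e+09
Q = 0.2540 * 5.67e-8 * 7.4900 * 2.6024e+11 = 28071.8231 W

28071.8231 W


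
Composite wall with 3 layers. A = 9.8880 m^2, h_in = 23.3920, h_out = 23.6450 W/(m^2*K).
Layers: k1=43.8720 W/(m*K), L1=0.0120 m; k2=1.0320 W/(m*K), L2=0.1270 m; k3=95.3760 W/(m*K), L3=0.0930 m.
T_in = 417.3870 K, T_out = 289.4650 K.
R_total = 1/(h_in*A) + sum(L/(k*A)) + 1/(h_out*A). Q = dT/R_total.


R_conv_in = 1/(23.3920*9.8880) = 0.0043
R_1 = 0.0120/(43.8720*9.8880) = 2.7662e-05
R_2 = 0.1270/(1.0320*9.8880) = 0.0124
R_3 = 0.0930/(95.3760*9.8880) = 9.8613e-05
R_conv_out = 1/(23.6450*9.8880) = 0.0043
R_total = 0.0212 K/W
Q = 127.9220 / 0.0212 = 6041.9273 W

R_total = 0.0212 K/W, Q = 6041.9273 W


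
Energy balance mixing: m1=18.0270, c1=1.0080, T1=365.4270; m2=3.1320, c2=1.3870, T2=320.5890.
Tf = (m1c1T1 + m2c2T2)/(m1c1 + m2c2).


num = 8032.9185
den = 22.5153
Tf = 356.7760 K

356.7760 K


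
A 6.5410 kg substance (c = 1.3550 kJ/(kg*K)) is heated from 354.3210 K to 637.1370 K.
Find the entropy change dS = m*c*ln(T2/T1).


T2/T1 = 1.7982
ln(T2/T1) = 0.5868
dS = 6.5410 * 1.3550 * 0.5868 = 5.2007 kJ/K

5.2007 kJ/K


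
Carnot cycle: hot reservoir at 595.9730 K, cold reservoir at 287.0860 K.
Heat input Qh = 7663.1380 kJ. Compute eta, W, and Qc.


eta = 1 - 287.0860/595.9730 = 0.5183
W = 0.5183 * 7663.1380 = 3971.7298 kJ
Qc = 7663.1380 - 3971.7298 = 3691.4082 kJ

eta = 51.8290%, W = 3971.7298 kJ, Qc = 3691.4082 kJ
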